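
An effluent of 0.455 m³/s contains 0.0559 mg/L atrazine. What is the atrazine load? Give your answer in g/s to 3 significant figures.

0.0254 g/s

Mass flux = Q·C = 0.455 m³/s × 0.0559 g/m³ = 0.02543 g/s.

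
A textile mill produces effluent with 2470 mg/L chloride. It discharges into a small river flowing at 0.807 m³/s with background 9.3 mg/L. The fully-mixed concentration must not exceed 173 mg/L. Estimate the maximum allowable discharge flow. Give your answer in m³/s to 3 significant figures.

Mass balance at complete mixing: C_std·(Q_w + Q_r) = Q_w·C_e + Q_r·C_b.
Rearranging, Q_w = Q_r·(C_std − C_b)/(C_e − C_std) = 0.807·(173 − 9.3) / (2470 − 173) = 0.05751 m³/s.

0.0575 m³/s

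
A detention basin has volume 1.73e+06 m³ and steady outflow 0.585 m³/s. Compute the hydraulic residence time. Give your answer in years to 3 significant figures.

Q = 0.585 m³/s × 3.156e+07 s/yr = 1.846e+07 m³/yr.
Hydraulic residence time τ = V/Q = 1.73e+06/1.846e+07 = 0.09371 yr.

0.0937 yr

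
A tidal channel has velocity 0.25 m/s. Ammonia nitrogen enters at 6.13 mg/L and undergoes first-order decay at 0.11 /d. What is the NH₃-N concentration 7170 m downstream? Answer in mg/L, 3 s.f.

Travel time t = 7170 m / 0.25 m/s = 7170/0.25 = 2.868e+04 s = 0.3319 d.
First-order decay: C = 6.13·exp(−0.11·0.3319) = 6.13·0.9641 = 5.91 mg/L.

5.91 mg/L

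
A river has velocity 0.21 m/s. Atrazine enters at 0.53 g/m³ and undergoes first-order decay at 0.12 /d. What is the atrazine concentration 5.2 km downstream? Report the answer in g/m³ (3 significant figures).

Travel time t = 5.2 km / 0.21 m/s = 5200/0.21 = 2.476e+04 s = 0.2866 d.
First-order decay: C = 0.53·exp(−0.12·0.2866) = 0.53·0.9662 = 0.5121 g/m³.

0.512 g/m³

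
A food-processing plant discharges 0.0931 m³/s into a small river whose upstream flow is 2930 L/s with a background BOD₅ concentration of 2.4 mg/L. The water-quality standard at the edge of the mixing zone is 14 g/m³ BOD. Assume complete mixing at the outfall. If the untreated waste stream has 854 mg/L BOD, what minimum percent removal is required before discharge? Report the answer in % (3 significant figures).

55.6 %

2930 L/s = 2.93 m³/s.
Mass balance: 14·3.023 = 0.0931·Cₑ + 2.93·2.4.
Cₑ = (42.32 − 7.032) / 0.0931 = 379.1 mg/L.
Required removal = 1 − 379.1/854 = 55.61 %.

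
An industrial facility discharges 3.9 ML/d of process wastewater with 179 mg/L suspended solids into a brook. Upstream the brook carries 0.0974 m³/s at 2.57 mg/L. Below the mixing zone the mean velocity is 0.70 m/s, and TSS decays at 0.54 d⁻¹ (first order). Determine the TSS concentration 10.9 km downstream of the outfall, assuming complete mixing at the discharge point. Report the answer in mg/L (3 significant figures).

3.9 ML/d = 0.04514 m³/s.
After complete mixing, C₀ = (0.04514·179 + 0.0974·2.57) / 0.1425 = 58.44 mg/L.
Travel time t = 1.09e+04 m / 0.70 m/s = 1.557e+04 s = 0.1802 d.
C = 58.44·exp(−0.54·0.1802) = 58.44·0.9073 = 53.02 mg/L.

53.0 mg/L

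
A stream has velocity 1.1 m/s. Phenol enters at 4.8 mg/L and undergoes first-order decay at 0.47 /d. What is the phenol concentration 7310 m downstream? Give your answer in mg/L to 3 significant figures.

4.63 mg/L

Travel time t = 7310 m / 1.1 m/s = 7310/1.1 = 6645 s = 0.07691 d.
First-order decay: C = 4.8·exp(−0.47·0.07691) = 4.8·0.9645 = 4.63 mg/L.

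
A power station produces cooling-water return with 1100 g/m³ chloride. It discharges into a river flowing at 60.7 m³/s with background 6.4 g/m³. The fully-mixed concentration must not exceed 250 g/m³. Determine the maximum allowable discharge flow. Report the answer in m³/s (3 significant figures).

Mass balance at complete mixing: C_std·(Q_w + Q_r) = Q_w·C_e + Q_r·C_b.
Rearranging, Q_w = Q_r·(C_std − C_b)/(C_e − C_std) = 60.7·(250 − 6.4) / (1100 − 250) = 17.4 m³/s.

17.4 m³/s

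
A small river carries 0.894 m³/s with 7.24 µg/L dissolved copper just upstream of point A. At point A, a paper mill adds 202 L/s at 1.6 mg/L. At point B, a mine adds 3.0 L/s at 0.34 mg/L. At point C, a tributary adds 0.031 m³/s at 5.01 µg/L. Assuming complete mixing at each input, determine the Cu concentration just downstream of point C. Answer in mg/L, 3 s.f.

0.293 mg/L

7.24 µg/L = 0.00724 mg/L.
202 L/s = 0.202 m³/s.
After input A: C = (0.894·0.00724 + 0.202·1.6) / 1.096 = 0.3008 mg/L.
3.0 L/s = 0.003 m³/s.
After input B: C = (1.096·0.3008 + 0.003·0.34) / 1.099 = 0.3009 mg/L.
5.01 µg/L = 0.00501 mg/L.
After input C: C = (1.099·0.3009 + 0.031·0.00501) / 1.13 = 0.2928 mg/L.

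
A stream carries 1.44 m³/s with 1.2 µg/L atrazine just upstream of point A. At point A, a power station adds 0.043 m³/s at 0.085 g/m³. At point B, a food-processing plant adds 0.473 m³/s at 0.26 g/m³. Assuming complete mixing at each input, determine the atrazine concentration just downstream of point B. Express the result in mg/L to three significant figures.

1.2 µg/L = 0.0012 mg/L.
After input A: C = (1.44·0.0012 + 0.043·0.085) / 1.483 = 0.00363 mg/L.
After input B: C = (1.483·0.00363 + 0.473·0.26) / 1.956 = 0.06563 mg/L.

0.0656 mg/L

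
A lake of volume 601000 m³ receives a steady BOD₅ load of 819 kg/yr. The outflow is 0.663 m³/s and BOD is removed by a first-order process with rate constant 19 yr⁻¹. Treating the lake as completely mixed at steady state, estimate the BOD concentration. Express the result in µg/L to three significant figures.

Outflow Q = 0.663 m³/s × 3.156e+07 s/yr = 2.092e+07 m³/yr.
Steady-state CSTR mass balance: W = Q·C + k·V·C, so C = W/(Q + kV).
Q + kV = 2.092e+07 + 19·601000 = 3.234e+07 m³/yr.
C = 819/3.234e+07 = 2.532e-05 kg/m³ = 0.02532 mg/L = 25.32 µg/L.

25.3 µg/L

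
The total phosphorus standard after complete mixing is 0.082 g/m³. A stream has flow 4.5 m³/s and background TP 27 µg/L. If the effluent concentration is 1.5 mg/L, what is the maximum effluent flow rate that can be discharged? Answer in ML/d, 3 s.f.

15.1 ML/d

27 µg/L = 0.027 mg/L.
Mass balance at complete mixing: C_std·(Q_w + Q_r) = Q_w·C_e + Q_r·C_b.
Rearranging, Q_w = Q_r·(C_std − C_b)/(C_e − C_std) = 4.5·(0.082 − 0.027) / (1.5 − 0.082) = 0.1745 m³/s.
= 15.08 ML/d.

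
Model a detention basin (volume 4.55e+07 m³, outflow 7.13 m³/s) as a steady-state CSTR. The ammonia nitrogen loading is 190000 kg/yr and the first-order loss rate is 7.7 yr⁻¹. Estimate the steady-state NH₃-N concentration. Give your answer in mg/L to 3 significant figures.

Outflow Q = 7.13 m³/s × 3.156e+07 s/yr = 2.25e+08 m³/yr.
Steady-state CSTR mass balance: W = Q·C + k·V·C, so C = W/(Q + kV).
Q + kV = 2.25e+08 + 7.7·4.55e+07 = 5.754e+08 m³/yr.
C = 190000/5.754e+08 = 0.0003302 kg/m³ = 0.3302 mg/L.

0.330 mg/L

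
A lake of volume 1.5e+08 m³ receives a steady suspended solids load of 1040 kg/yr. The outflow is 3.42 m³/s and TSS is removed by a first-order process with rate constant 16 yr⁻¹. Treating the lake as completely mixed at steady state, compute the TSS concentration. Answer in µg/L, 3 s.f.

0.415 µg/L

Outflow Q = 3.42 m³/s × 3.156e+07 s/yr = 1.079e+08 m³/yr.
Steady-state CSTR mass balance: W = Q·C + k·V·C, so C = W/(Q + kV).
Q + kV = 1.079e+08 + 16·1.5e+08 = 2.508e+09 m³/yr.
C = 1040/2.508e+09 = 4.147e-07 kg/m³ = 0.0004147 mg/L = 0.4147 µg/L.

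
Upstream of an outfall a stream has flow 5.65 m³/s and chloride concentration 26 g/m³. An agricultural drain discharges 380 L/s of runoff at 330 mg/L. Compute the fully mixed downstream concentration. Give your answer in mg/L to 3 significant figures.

45.2 mg/L

380 L/s = 0.38 m³/s.
By mass balance at complete mixing, C = (0.38·330 + 5.65·26) / (0.38 + 5.65) = 272.3/6.03 = 45.16 mg/L.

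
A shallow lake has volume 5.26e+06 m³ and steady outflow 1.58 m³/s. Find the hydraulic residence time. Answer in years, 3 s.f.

0.105 yr

Q = 1.58 m³/s × 3.156e+07 s/yr = 4.986e+07 m³/yr.
Hydraulic residence time τ = V/Q = 5.26e+06/4.986e+07 = 0.1055 yr.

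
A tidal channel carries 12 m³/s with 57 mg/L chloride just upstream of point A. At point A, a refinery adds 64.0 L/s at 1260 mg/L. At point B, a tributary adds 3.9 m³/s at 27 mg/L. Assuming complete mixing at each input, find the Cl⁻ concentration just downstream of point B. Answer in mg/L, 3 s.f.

54.5 mg/L

64.0 L/s = 0.064 m³/s.
After input A: C = (12·57 + 0.064·1260) / 12.06 = 63.38 mg/L.
After input B: C = (12.06·63.38 + 3.9·27) / 15.96 = 54.49 mg/L.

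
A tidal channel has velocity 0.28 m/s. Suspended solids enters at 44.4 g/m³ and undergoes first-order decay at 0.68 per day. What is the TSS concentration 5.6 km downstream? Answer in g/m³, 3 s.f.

Travel time t = 5.6 km / 0.28 m/s = 5600/0.28 = 2e+04 s = 0.2315 d.
First-order decay: C = 44.4·exp(−0.68·0.2315) = 44.4·0.8544 = 37.93 g/m³.

37.9 g/m³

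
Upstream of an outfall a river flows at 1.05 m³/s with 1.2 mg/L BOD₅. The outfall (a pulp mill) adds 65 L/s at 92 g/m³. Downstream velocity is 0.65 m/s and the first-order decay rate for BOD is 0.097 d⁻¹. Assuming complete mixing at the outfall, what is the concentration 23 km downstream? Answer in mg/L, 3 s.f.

65 L/s = 0.065 m³/s.
After complete mixing, C₀ = (0.065·92 + 1.05·1.2) / 1.115 = 6.493 mg/L.
Travel time t = 2.3e+04 m / 0.65 m/s = 3.538e+04 s = 0.4095 d.
C = 6.493·exp(−0.097·0.4095) = 6.493·0.9611 = 6.24 mg/L.

6.24 mg/L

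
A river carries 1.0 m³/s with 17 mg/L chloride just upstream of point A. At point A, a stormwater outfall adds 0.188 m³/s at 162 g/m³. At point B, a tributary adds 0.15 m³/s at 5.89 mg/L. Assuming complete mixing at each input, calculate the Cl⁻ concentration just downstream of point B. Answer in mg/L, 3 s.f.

36.1 mg/L

After input A: C = (1·17 + 0.188·162) / 1.188 = 39.95 mg/L.
After input B: C = (1.188·39.95 + 0.15·5.89) / 1.338 = 36.13 mg/L.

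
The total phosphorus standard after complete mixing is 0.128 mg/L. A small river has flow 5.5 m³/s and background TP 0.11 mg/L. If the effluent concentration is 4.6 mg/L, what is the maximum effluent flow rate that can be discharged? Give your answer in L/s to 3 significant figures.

Mass balance at complete mixing: C_std·(Q_w + Q_r) = Q_w·C_e + Q_r·C_b.
Rearranging, Q_w = Q_r·(C_std − C_b)/(C_e − C_std) = 5.5·(0.128 − 0.11) / (4.6 − 0.128) = 0.02214 m³/s.
= 22.14 L/s.

22.1 L/s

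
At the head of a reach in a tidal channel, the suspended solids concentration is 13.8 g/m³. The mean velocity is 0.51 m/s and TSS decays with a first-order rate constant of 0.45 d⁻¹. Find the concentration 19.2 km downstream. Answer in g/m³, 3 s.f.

11.3 g/m³

Travel time t = 19.2 km / 0.51 m/s = 1.92e+04/0.51 = 3.765e+04 s = 0.4357 d.
First-order decay: C = 13.8·exp(−0.45·0.4357) = 13.8·0.8219 = 11.34 g/m³.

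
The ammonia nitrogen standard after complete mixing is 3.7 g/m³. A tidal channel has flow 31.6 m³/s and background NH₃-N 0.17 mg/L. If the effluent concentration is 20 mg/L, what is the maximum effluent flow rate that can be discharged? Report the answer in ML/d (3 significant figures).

591 ML/d

Mass balance at complete mixing: C_std·(Q_w + Q_r) = Q_w·C_e + Q_r·C_b.
Rearranging, Q_w = Q_r·(C_std − C_b)/(C_e − C_std) = 31.6·(3.7 − 0.17) / (20 − 3.7) = 6.843 m³/s.
= 591.3 ML/d.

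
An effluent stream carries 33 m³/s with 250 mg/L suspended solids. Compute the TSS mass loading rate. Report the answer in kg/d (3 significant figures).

713000 kg/d

Mass flux = Q·C = 33 m³/s × 250 g/m³ = 8250 g/s.
= 8250 g/s × 86.4 = 7.128e+05 kg/d.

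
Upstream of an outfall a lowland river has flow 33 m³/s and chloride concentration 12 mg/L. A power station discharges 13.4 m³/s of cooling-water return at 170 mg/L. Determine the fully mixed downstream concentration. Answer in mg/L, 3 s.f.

57.6 mg/L

Flow-weighted mixing gives C = (13.4·170 + 33·12) / (13.4 + 33) = 2674/46.4 = 57.63 mg/L.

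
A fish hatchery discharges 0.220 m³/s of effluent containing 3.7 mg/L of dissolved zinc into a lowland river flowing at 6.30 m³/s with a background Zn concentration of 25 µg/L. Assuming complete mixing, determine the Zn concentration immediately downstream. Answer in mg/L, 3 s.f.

25 µg/L = 0.025 mg/L.
Conservation of mass across the mixing zone: C = (0.22·3.7 + 6.3·0.025) / (0.22 + 6.3) = 0.9715/6.52 = 0.149 mg/L.

0.149 mg/L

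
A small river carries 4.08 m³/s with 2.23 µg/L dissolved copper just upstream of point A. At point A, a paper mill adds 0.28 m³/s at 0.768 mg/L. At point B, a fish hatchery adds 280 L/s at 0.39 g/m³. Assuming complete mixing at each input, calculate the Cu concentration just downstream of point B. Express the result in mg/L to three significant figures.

0.0718 mg/L

2.23 µg/L = 0.00223 mg/L.
After input A: C = (4.08·0.00223 + 0.28·0.768) / 4.36 = 0.05141 mg/L.
280 L/s = 0.28 m³/s.
After input B: C = (4.36·0.05141 + 0.28·0.39) / 4.64 = 0.07184 mg/L.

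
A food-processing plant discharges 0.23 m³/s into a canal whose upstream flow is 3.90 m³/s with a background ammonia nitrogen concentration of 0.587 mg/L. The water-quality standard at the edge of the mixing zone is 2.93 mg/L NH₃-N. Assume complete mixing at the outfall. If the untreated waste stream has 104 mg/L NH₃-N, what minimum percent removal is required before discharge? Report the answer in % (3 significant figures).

Mass balance: 2.93·4.13 = 0.23·Cₑ + 3.9·0.587.
Cₑ = (12.1 − 2.289) / 0.23 = 42.66 mg/L.
Required removal = 1 − 42.66/104 = 58.98 %.

59.0 %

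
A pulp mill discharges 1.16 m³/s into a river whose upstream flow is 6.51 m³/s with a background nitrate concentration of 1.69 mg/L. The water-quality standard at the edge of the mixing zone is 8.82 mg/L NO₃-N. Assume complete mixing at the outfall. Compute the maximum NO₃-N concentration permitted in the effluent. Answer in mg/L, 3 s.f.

48.8 mg/L

Mass balance: 8.82·7.67 = 1.16·Cₑ + 6.51·1.69.
Cₑ = (67.65 − 11) / 1.16 = 48.83 mg/L.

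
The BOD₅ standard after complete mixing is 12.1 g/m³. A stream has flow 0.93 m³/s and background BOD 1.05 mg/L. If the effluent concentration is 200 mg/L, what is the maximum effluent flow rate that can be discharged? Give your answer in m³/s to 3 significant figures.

0.0547 m³/s

Mass balance at complete mixing: C_std·(Q_w + Q_r) = Q_w·C_e + Q_r·C_b.
Rearranging, Q_w = Q_r·(C_std − C_b)/(C_e − C_std) = 0.93·(12.1 − 1.05) / (200 − 12.1) = 0.05469 m³/s.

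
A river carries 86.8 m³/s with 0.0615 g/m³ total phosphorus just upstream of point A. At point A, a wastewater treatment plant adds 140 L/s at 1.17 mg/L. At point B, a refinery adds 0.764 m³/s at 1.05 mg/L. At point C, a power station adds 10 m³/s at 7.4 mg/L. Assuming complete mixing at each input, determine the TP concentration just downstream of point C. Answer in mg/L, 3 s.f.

140 L/s = 0.14 m³/s.
After input A: C = (86.8·0.0615 + 0.14·1.17) / 86.94 = 0.06329 mg/L.
After input B: C = (86.94·0.06329 + 0.764·1.05) / 87.7 = 0.07188 mg/L.
After input C: C = (87.7·0.07188 + 10·7.4) / 97.7 = 0.8219 mg/L.

0.822 mg/L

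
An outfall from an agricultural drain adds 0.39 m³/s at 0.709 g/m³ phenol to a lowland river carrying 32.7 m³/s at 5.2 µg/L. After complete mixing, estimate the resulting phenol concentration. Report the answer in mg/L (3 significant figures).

5.2 µg/L = 0.0052 mg/L.
By mass balance at complete mixing, C = (0.39·0.709 + 32.7·0.0052) / (0.39 + 32.7) = 0.4466/33.09 = 0.0135 mg/L.

0.0135 mg/L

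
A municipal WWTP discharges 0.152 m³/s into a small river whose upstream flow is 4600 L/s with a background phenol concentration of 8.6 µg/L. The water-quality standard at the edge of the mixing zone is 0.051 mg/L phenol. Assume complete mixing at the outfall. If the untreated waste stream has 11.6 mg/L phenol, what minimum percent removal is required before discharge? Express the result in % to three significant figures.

88.5 %

4600 L/s = 4.6 m³/s.
8.6 µg/L = 0.0086 mg/L.
Mass balance: 0.051·4.752 = 0.152·Cₑ + 4.6·0.0086.
Cₑ = (0.2424 − 0.03956) / 0.152 = 1.334 mg/L.
Required removal = 1 − 1.334/11.6 = 88.5 %.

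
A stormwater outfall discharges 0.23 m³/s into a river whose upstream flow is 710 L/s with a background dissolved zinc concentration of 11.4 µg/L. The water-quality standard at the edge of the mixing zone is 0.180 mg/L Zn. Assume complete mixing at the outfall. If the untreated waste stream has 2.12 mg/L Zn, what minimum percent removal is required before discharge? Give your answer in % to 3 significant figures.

710 L/s = 0.71 m³/s.
11.4 µg/L = 0.0114 mg/L.
Mass balance: 0.18·0.94 = 0.23·Cₑ + 0.71·0.0114.
Cₑ = (0.1692 − 0.008094) / 0.23 = 0.7005 mg/L.
Required removal = 1 − 0.7005/2.12 = 66.96 %.

67.0 %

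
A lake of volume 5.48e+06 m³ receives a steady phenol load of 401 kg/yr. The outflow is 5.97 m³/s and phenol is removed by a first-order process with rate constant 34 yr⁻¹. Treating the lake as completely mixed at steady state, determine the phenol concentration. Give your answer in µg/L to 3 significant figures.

Outflow Q = 5.97 m³/s × 3.156e+07 s/yr = 1.884e+08 m³/yr.
Steady-state CSTR mass balance: W = Q·C + k·V·C, so C = W/(Q + kV).
Q + kV = 1.884e+08 + 34·5.48e+06 = 3.747e+08 m³/yr.
C = 401/3.747e+08 = 1.07e-06 kg/m³ = 0.00107 mg/L = 1.07 µg/L.

1.07 µg/L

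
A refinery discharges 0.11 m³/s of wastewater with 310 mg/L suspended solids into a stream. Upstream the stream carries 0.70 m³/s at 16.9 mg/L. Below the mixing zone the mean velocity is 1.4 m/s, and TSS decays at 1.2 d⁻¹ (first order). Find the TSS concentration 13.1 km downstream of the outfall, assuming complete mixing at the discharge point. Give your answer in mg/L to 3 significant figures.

49.8 mg/L

After complete mixing, C₀ = (0.11·310 + 0.7·16.9) / 0.81 = 56.7 mg/L.
Travel time t = 1.31e+04 m / 1.4 m/s = 9357 s = 0.1083 d.
C = 56.7·exp(−1.2·0.1083) = 56.7·0.8781 = 49.79 mg/L.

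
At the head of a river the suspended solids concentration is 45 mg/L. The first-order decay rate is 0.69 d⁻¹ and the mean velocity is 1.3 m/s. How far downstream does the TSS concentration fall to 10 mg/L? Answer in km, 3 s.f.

From C = C₀·e^(−kt), t = ln(C₀/C)/k = ln(45/10)/0.69 = 1.504/0.69 = 2.18 d.
Distance = v·t = 1.3 m/s × 1.883e+05 s = 2.448e+05 m = 244.8 km.

245 km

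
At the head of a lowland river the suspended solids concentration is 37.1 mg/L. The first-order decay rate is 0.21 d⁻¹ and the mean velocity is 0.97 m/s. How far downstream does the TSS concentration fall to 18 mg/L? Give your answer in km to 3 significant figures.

From C = C₀·e^(−kt), t = ln(C₀/C)/k = ln(37.1/18)/0.21 = 0.7232/0.21 = 3.444 d.
Distance = v·t = 0.97 m/s × 2.976e+05 s = 2.886e+05 m = 288.6 km.

289 km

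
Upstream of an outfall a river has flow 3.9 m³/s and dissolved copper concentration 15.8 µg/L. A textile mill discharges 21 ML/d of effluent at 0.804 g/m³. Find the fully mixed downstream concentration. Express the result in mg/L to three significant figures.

0.0620 mg/L

21 ML/d = 0.2431 m³/s.
15.8 µg/L = 0.0158 mg/L.
Flow-weighted mixing gives C = (0.2431·0.804 + 3.9·0.0158) / (0.2431 + 3.9) = 0.257/4.143 = 0.06204 mg/L.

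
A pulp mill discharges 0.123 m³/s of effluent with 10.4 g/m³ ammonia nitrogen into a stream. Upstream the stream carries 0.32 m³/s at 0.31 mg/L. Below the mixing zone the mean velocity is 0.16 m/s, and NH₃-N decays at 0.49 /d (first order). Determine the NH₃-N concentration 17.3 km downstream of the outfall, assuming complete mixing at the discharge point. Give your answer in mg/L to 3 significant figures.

After complete mixing, C₀ = (0.123·10.4 + 0.32·0.31) / 0.443 = 3.112 mg/L.
Travel time t = 1.73e+04 m / 0.16 m/s = 1.081e+05 s = 1.251 d.
C = 3.112·exp(−0.49·1.251) = 3.112·0.5416 = 1.685 mg/L.

1.69 mg/L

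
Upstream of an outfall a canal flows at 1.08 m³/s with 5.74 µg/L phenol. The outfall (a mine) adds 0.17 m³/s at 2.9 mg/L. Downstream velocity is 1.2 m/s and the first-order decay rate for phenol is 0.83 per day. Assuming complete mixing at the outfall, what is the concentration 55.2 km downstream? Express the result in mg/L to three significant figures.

5.74 µg/L = 0.00574 mg/L.
After complete mixing, C₀ = (0.17·2.9 + 1.08·0.00574) / 1.25 = 0.3994 mg/L.
Travel time t = 5.52e+04 m / 1.2 m/s = 4.6e+04 s = 0.5324 d.
C = 0.3994·exp(−0.83·0.5324) = 0.3994·0.6428 = 0.2567 mg/L.

0.257 mg/L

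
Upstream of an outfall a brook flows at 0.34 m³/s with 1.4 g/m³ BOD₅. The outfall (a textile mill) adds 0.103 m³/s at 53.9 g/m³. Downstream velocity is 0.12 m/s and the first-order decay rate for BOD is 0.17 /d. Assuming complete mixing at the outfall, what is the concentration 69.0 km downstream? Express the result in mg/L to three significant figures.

After complete mixing, C₀ = (0.103·53.9 + 0.34·1.4) / 0.443 = 13.61 mg/L.
Travel time t = 6.9e+04 m / 0.12 m/s = 5.75e+05 s = 6.655 d.
C = 13.61·exp(−0.17·6.655) = 13.61·0.3226 = 4.389 mg/L.

4.39 mg/L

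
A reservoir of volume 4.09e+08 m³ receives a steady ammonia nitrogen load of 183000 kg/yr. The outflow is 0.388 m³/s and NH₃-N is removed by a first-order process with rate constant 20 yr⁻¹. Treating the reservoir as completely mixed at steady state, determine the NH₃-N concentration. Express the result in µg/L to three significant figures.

Outflow Q = 0.388 m³/s × 3.156e+07 s/yr = 1.224e+07 m³/yr.
Steady-state CSTR mass balance: W = Q·C + k·V·C, so C = W/(Q + kV).
Q + kV = 1.224e+07 + 20·4.09e+08 = 8.192e+09 m³/yr.
C = 183000/8.192e+09 = 2.234e-05 kg/m³ = 0.02234 mg/L = 22.34 µg/L.

22.3 µg/L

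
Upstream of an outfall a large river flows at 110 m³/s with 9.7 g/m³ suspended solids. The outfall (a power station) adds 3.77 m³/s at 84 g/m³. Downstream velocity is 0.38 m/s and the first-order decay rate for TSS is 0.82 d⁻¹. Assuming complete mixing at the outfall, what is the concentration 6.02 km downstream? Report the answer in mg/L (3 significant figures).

After complete mixing, C₀ = (3.77·84 + 110·9.7) / 113.8 = 12.16 mg/L.
Travel time t = 6020 m / 0.38 m/s = 1.584e+04 s = 0.1834 d.
C = 12.16·exp(−0.82·0.1834) = 12.16·0.8604 = 10.46 mg/L.

10.5 mg/L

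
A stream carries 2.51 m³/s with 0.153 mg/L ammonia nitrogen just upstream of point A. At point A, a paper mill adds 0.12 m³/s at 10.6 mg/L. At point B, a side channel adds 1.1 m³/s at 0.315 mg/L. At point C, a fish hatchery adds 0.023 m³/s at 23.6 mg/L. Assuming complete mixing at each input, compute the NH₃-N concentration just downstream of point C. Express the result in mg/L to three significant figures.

0.678 mg/L

After input A: C = (2.51·0.153 + 0.12·10.6) / 2.63 = 0.6297 mg/L.
After input B: C = (2.63·0.6297 + 1.1·0.315) / 3.73 = 0.5369 mg/L.
After input C: C = (3.73·0.5369 + 0.023·23.6) / 3.753 = 0.6782 mg/L.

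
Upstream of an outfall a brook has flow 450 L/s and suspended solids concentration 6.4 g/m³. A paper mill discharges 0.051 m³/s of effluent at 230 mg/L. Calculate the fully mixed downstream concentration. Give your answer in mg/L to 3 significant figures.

450 L/s = 0.45 m³/s.
Conservation of mass across the mixing zone: C = (0.051·230 + 0.45·6.4) / (0.051 + 0.45) = 14.61/0.501 = 29.16 mg/L.

29.2 mg/L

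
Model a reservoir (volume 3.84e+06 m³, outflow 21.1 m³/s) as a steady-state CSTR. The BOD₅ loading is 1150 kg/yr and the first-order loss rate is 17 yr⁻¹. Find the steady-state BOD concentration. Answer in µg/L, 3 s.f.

Outflow Q = 21.1 m³/s × 3.156e+07 s/yr = 6.659e+08 m³/yr.
Steady-state CSTR mass balance: W = Q·C + k·V·C, so C = W/(Q + kV).
Q + kV = 6.659e+08 + 17·3.84e+06 = 7.311e+08 m³/yr.
C = 1150/7.311e+08 = 1.573e-06 kg/m³ = 0.001573 mg/L = 1.573 µg/L.

1.57 µg/L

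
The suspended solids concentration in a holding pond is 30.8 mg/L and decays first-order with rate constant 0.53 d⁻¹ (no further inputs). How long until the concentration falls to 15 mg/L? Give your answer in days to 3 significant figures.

1.36 d

t = ln(C₀/C)/k = ln(30.8/15)/0.53 = 0.7195/0.53 = 1.357 d.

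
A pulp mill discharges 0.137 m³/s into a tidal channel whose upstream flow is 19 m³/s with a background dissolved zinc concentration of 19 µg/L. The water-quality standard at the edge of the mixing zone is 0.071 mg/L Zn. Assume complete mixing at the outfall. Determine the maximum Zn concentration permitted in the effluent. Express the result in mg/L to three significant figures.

7.28 mg/L

19 µg/L = 0.019 mg/L.
Mass balance: 0.071·19.14 = 0.137·Cₑ + 19·0.019.
Cₑ = (1.359 − 0.361) / 0.137 = 7.283 mg/L.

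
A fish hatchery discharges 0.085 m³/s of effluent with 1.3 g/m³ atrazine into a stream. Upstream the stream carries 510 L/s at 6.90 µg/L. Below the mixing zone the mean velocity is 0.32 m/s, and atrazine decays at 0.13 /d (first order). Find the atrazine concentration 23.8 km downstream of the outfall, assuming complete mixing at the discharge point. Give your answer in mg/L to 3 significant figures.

0.171 mg/L

510 L/s = 0.51 m³/s.
6.90 µg/L = 0.0069 mg/L.
After complete mixing, C₀ = (0.085·1.3 + 0.51·0.0069) / 0.595 = 0.1916 mg/L.
Travel time t = 2.38e+04 m / 0.32 m/s = 7.438e+04 s = 0.8608 d.
C = 0.1916·exp(−0.13·0.8608) = 0.1916·0.8941 = 0.1713 mg/L.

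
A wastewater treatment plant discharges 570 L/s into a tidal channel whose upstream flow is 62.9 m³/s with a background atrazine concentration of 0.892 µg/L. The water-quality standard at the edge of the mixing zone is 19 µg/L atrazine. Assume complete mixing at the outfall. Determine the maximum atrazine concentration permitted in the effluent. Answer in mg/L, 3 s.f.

2.02 mg/L

570 L/s = 0.57 m³/s.
0.892 µg/L = 0.000892 mg/L.
19 µg/L = 0.019 mg/L.
Mass balance: 0.019·63.47 = 0.57·Cₑ + 62.9·0.000892.
Cₑ = (1.206 − 0.05611) / 0.57 = 2.017 mg/L.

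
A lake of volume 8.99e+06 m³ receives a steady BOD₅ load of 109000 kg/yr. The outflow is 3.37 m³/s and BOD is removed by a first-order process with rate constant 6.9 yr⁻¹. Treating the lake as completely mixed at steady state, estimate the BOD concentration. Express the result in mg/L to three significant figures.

0.647 mg/L

Outflow Q = 3.37 m³/s × 3.156e+07 s/yr = 1.063e+08 m³/yr.
Steady-state CSTR mass balance: W = Q·C + k·V·C, so C = W/(Q + kV).
Q + kV = 1.063e+08 + 6.9·8.99e+06 = 1.684e+08 m³/yr.
C = 109000/1.684e+08 = 0.0006473 kg/m³ = 0.6473 mg/L.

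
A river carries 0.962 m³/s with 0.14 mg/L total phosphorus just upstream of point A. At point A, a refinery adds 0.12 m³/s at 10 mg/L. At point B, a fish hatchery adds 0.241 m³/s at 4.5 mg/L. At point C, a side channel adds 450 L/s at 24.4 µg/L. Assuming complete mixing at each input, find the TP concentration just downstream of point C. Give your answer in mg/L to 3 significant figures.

After input A: C = (0.962·0.14 + 0.12·10) / 1.082 = 1.234 mg/L.
After input B: C = (1.082·1.234 + 0.241·4.5) / 1.323 = 1.829 mg/L.
450 L/s = 0.45 m³/s.
24.4 µg/L = 0.0244 mg/L.
After input C: C = (1.323·1.829 + 0.45·0.0244) / 1.773 = 1.371 mg/L.

1.37 mg/L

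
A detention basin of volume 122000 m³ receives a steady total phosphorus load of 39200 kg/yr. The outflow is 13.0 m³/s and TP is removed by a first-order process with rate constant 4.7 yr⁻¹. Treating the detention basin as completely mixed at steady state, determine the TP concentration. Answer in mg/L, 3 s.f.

0.0954 mg/L

Outflow Q = 13.0 m³/s × 3.156e+07 s/yr = 4.102e+08 m³/yr.
Steady-state CSTR mass balance: W = Q·C + k·V·C, so C = W/(Q + kV).
Q + kV = 4.102e+08 + 4.7·122000 = 4.108e+08 m³/yr.
C = 39200/4.108e+08 = 9.542e-05 kg/m³ = 0.09542 mg/L.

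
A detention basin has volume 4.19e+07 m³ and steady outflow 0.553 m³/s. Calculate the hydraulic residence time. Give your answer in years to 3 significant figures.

2.40 yr

Q = 0.553 m³/s × 3.156e+07 s/yr = 1.745e+07 m³/yr.
Hydraulic residence time τ = V/Q = 4.19e+07/1.745e+07 = 2.401 yr.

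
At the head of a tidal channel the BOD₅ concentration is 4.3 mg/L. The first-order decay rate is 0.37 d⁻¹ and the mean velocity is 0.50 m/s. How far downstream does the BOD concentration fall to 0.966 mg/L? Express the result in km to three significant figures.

From C = C₀·e^(−kt), t = ln(C₀/C)/k = ln(4.3/0.966)/0.37 = 1.493/0.37 = 4.036 d.
Distance = v·t = 0.50 m/s × 3.487e+05 s = 1.743e+05 m = 174.3 km.

174 km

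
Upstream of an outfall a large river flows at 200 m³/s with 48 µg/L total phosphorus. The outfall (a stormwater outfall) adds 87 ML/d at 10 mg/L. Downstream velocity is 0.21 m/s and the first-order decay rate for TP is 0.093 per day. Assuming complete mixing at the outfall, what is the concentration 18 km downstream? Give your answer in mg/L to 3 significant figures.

0.0892 mg/L

87 ML/d = 1.007 m³/s.
48 µg/L = 0.048 mg/L.
After complete mixing, C₀ = (1.007·10 + 200·0.048) / 201 = 0.09785 mg/L.
Travel time t = 1.8e+04 m / 0.21 m/s = 8.571e+04 s = 0.9921 d.
C = 0.09785·exp(−0.093·0.9921) = 0.09785·0.9119 = 0.08923 mg/L.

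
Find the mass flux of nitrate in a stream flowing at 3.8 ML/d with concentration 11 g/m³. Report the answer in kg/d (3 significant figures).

41.8 kg/d

3.8 ML/d = 0.04398 m³/s.
Mass flux = Q·C = 0.04398 m³/s × 11 g/m³ = 0.4838 g/s.
= 0.4838 g/s × 86.4 = 41.8 kg/d.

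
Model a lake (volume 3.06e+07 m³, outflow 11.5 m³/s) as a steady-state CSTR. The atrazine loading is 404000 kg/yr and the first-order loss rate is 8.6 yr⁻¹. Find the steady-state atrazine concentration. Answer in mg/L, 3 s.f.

0.645 mg/L

Outflow Q = 11.5 m³/s × 3.156e+07 s/yr = 3.629e+08 m³/yr.
Steady-state CSTR mass balance: W = Q·C + k·V·C, so C = W/(Q + kV).
Q + kV = 3.629e+08 + 8.6·3.06e+07 = 6.261e+08 m³/yr.
C = 404000/6.261e+08 = 0.0006453 kg/m³ = 0.6453 mg/L.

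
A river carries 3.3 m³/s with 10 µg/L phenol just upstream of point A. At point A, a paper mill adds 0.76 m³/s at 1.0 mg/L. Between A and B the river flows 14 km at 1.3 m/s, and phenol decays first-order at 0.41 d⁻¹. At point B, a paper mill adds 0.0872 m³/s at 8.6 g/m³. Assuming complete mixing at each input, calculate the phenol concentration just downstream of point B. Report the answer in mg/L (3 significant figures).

10 µg/L = 0.01 mg/L.
After input A: C = (3.3·0.01 + 0.76·1) / 4.06 = 0.1953 mg/L.
Over the 14 km reach to input B (t = 1.077e+04 s = 0.1246 d), decay gives C = 0.1953·exp(−0.41·0.1246) = 0.1856 mg/L.
After input B: C = (4.06·0.1856 + 0.0872·8.6) / 4.147 = 0.3625 mg/L.

0.363 mg/L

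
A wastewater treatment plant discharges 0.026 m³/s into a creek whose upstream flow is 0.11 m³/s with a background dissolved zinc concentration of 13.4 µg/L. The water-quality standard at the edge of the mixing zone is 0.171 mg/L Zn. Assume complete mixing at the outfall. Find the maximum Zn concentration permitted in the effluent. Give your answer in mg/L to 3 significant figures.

0.838 mg/L

13.4 µg/L = 0.0134 mg/L.
Mass balance: 0.171·0.136 = 0.026·Cₑ + 0.11·0.0134.
Cₑ = (0.02326 − 0.001474) / 0.026 = 0.8378 mg/L.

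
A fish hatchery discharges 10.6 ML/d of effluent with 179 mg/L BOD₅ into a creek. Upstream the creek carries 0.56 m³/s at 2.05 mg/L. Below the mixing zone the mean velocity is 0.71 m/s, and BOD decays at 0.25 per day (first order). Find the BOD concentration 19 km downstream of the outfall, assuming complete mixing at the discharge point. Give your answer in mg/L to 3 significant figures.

10.6 ML/d = 0.1227 m³/s.
After complete mixing, C₀ = (0.1227·179 + 0.56·2.05) / 0.6827 = 33.85 mg/L.
Travel time t = 1.9e+04 m / 0.71 m/s = 2.676e+04 s = 0.3097 d.
C = 33.85·exp(−0.25·0.3097) = 33.85·0.9255 = 31.33 mg/L.

31.3 mg/L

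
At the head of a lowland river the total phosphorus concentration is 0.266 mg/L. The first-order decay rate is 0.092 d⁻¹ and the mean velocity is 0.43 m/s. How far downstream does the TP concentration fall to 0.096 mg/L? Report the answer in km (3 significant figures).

412 km

From C = C₀·e^(−kt), t = ln(C₀/C)/k = ln(0.266/0.096)/0.092 = 1.019/0.092 = 11.08 d.
Distance = v·t = 0.43 m/s × 9.571e+05 s = 4.116e+05 m = 411.6 km.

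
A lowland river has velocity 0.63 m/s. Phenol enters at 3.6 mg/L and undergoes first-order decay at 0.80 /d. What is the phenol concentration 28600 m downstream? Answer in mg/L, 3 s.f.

2.36 mg/L

Travel time t = 28600 m / 0.63 m/s = 2.86e+04/0.63 = 4.54e+04 s = 0.5254 d.
First-order decay: C = 3.6·exp(−0.80·0.5254) = 3.6·0.6568 = 2.365 mg/L.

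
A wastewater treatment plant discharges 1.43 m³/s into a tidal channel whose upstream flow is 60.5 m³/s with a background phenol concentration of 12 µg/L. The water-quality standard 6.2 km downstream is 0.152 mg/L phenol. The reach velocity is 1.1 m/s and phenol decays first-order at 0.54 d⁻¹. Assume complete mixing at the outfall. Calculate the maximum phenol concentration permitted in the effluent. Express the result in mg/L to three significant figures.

6.31 mg/L

12 µg/L = 0.012 mg/L.
Travel time to the compliance point: t = 6200/1.1 = 5636 s = 0.06524 d; decay factor exp(−0.54·0.06524) = 0.9654.
So the concentration just after mixing may be at most 0.152/0.9654 = 0.1574 mg/L.
Mass balance: 0.1574·61.93 = 1.43·Cₑ + 60.5·0.012.
Cₑ = (9.751 − 0.726) / 1.43 = 6.311 mg/L.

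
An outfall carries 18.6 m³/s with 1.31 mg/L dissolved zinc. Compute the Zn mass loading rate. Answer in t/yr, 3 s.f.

Mass flux = Q·C = 18.6 m³/s × 1.31 g/m³ = 24.37 g/s.
= 24.37 g/s × 31.56 = 768.9 t/yr.

769 t/yr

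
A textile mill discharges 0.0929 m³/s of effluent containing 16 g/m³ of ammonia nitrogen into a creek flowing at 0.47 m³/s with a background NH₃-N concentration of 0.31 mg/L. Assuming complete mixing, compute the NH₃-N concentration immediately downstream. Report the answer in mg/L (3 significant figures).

2.90 mg/L

Conservation of mass across the mixing zone: C = (0.0929·16 + 0.47·0.31) / (0.0929 + 0.47) = 1.632/0.5629 = 2.899 mg/L.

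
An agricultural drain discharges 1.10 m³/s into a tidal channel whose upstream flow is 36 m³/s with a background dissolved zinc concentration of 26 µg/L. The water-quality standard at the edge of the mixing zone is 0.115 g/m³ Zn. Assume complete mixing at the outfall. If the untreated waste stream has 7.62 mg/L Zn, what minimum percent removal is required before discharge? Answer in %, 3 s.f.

60.3 %

26 µg/L = 0.026 mg/L.
Mass balance: 0.115·37.1 = 1.1·Cₑ + 36·0.026.
Cₑ = (4.267 − 0.936) / 1.1 = 3.028 mg/L.
Required removal = 1 − 3.028/7.62 = 60.27 %.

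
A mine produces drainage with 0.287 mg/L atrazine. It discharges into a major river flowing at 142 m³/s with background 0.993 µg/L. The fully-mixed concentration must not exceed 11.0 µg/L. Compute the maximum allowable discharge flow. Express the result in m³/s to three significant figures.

0.993 µg/L = 0.000993 mg/L.
11.0 µg/L = 0.011 mg/L.
Mass balance at complete mixing: C_std·(Q_w + Q_r) = Q_w·C_e + Q_r·C_b.
Rearranging, Q_w = Q_r·(C_std − C_b)/(C_e − C_std) = 142·(0.011 − 0.000993) / (0.287 − 0.011) = 5.149 m³/s.

5.15 m³/s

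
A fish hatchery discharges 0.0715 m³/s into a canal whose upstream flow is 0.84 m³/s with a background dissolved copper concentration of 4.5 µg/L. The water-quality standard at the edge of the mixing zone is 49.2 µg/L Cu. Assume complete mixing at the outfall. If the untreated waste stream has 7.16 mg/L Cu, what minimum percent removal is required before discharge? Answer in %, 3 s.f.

92.0 %

4.5 µg/L = 0.0045 mg/L.
49.2 µg/L = 0.0492 mg/L.
Mass balance: 0.0492·0.9115 = 0.0715·Cₑ + 0.84·0.0045.
Cₑ = (0.04485 − 0.00378) / 0.0715 = 0.5743 mg/L.
Required removal = 1 − 0.5743/7.16 = 91.98 %.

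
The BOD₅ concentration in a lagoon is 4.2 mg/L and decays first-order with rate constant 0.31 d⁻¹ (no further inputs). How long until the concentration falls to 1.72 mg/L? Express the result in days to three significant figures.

2.88 d

t = ln(C₀/C)/k = ln(4.2/1.72)/0.31 = 0.8928/0.31 = 2.88 d.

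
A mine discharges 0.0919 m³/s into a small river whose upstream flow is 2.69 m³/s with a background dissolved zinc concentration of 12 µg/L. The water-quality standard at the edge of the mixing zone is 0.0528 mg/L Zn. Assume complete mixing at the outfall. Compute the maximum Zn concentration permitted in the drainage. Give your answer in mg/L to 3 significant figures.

1.25 mg/L

12 µg/L = 0.012 mg/L.
Mass balance: 0.0528·2.782 = 0.0919·Cₑ + 2.69·0.012.
Cₑ = (0.1469 − 0.03228) / 0.0919 = 1.247 mg/L.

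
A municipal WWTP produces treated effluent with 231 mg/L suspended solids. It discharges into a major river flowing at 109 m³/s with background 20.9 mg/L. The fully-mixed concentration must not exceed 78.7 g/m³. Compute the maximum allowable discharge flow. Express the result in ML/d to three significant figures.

3570 ML/d

Mass balance at complete mixing: C_std·(Q_w + Q_r) = Q_w·C_e + Q_r·C_b.
Rearranging, Q_w = Q_r·(C_std − C_b)/(C_e − C_std) = 109·(78.7 − 20.9) / (231 − 78.7) = 41.37 m³/s.
= 3574 ML/d.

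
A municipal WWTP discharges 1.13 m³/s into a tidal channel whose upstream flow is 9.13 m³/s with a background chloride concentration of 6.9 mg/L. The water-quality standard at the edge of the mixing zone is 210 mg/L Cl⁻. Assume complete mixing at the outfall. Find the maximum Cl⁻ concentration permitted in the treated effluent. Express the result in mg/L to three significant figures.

Mass balance: 210·10.26 = 1.13·Cₑ + 9.13·6.9.
Cₑ = (2155 − 63) / 1.13 = 1851 mg/L.

1850 mg/L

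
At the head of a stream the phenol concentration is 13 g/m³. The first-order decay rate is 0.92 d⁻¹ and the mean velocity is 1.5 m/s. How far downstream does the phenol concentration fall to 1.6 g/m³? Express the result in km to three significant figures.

295 km

From C = C₀·e^(−kt), t = ln(C₀/C)/k = ln(13/1.6)/0.92 = 2.095/0.92 = 2.277 d.
Distance = v·t = 1.5 m/s × 1.967e+05 s = 2.951e+05 m = 295.1 km.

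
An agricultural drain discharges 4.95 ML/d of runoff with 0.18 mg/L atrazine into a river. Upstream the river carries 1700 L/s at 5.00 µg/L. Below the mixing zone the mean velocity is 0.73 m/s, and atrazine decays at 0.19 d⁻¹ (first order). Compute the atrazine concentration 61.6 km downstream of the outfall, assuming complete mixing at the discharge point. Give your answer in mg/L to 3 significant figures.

0.00889 mg/L

4.95 ML/d = 0.05729 m³/s.
1700 L/s = 1.7 m³/s.
5.00 µg/L = 0.005 mg/L.
After complete mixing, C₀ = (0.05729·0.18 + 1.7·0.005) / 1.757 = 0.01071 mg/L.
Travel time t = 6.16e+04 m / 0.73 m/s = 8.438e+04 s = 0.9767 d.
C = 0.01071·exp(−0.19·0.9767) = 0.01071·0.8306 = 0.008892 mg/L.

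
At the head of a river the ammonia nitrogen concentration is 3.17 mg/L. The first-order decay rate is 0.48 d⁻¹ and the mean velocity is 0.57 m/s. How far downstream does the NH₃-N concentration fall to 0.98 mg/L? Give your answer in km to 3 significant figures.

From C = C₀·e^(−kt), t = ln(C₀/C)/k = ln(3.17/0.98)/0.48 = 1.174/0.48 = 2.446 d.
Distance = v·t = 0.57 m/s × 2.113e+05 s = 1.204e+05 m = 120.4 km.

120 km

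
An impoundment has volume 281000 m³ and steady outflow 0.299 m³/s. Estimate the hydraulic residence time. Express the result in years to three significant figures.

Q = 0.299 m³/s × 3.156e+07 s/yr = 9.436e+06 m³/yr.
Hydraulic residence time τ = V/Q = 281000/9.436e+06 = 0.02978 yr.

0.0298 yr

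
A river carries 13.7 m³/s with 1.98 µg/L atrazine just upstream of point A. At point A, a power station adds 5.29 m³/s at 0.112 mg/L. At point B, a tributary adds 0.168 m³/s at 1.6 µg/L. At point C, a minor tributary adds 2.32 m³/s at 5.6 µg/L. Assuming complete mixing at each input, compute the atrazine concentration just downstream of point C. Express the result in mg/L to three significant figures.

0.0295 mg/L

1.98 µg/L = 0.00198 mg/L.
After input A: C = (13.7·0.00198 + 5.29·0.112) / 18.99 = 0.03263 mg/L.
1.6 µg/L = 0.0016 mg/L.
After input B: C = (18.99·0.03263 + 0.168·0.0016) / 19.16 = 0.03236 mg/L.
5.6 µg/L = 0.0056 mg/L.
After input C: C = (19.16·0.03236 + 2.32·0.0056) / 21.48 = 0.02947 mg/L.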